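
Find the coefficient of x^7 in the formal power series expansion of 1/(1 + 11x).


Write 1/(1 + c x) = 1/(1 - (-c) x) and apply the geometric-series identity
1/(1 - y) = sum_{k>=0} y^k to get 1/(1 + c x) = sum_{k>=0} (-c)^k x^k.
So the coefficient of x^k is (-c)^k = (-1)^k * c^k.
Here c = 11 and k = 7:
(-11)^7 = -1 * 19487171 = -19487171

-19487171


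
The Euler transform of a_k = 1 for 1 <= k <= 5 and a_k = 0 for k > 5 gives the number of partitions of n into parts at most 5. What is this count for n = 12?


Partitions of 12 into parts at most 5:
Using generating function (1-x)^(-1)(1-x^2)^(-1)...(1-x^5)^(-1),
the coefficient of x^12 = 47

47


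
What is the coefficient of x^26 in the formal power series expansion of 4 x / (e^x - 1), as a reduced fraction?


The exponential generating function for Bernoulli numbers is
x / (e^x - 1) = sum_{k>=0} B_k x^k / k!.
So the coefficient of x^26 in 4 x / (e^x - 1) is 4 B_26 / 26!.
Computing: B_26 = 8553103/6, 26! = 403291461126605635584000000, giving
4 * 8553103/6 / 403291461126605635584000000 = 657931/46533630129992957952000000.

657931/46533630129992957952000000


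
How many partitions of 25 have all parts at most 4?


Using the generating function (1-x)^(-1)(1-x^2)^(-1)...(1-x^4)^(-1),
the coefficient of x^25 counts these restricted partitions.
Result = 185

185


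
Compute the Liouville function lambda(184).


The Liouville function is lambda(k) = (-1)^Omega(k), where Omega(k) counts the prime factors of k with multiplicity.
Factoring: 184 = 2 * 2 * 2 * 23, so Omega(184) = 4.
lambda(184) = (-1)^4 = 1.

1


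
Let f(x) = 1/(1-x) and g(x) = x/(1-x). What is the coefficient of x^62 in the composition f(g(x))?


First simplify the composition: f(g(x)) = 1/(1 - x/(1-x)) = (1-x)/((1-x) - x) = (1-x)/(1-2x).
Now extract the coefficient. Write (1-x)/(1-2x) = 1/(1-2x) - x/(1-2x).
The coefficient of x^n in 1/(1-2x) is 2^n, and in x/(1-2x) is 2^(n-1) (for n >= 1).
So the coefficient of x^62 is 2^62 - 2^61 = 4611686018427387904 - 2305843009213693952 = 2305843009213693952.

2305843009213693952


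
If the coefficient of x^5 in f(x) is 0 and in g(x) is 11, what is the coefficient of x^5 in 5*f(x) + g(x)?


Scalar multiplication scales coefficients: 5 * 0 = 0.
Then add the g coefficient: 0 + 11
= 11

11


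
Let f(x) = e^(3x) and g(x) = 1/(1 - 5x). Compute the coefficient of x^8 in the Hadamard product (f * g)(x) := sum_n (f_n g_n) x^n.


Expanding: f_k = 3^k/k! (from e^(3x)) and g_k = 5^k (from 1/(1 - 5x)). So the Hadamard coefficient (f * g)_k = 3^k 5^k / k! = (15)^k / k!.
For k = 8: 15^8/8! = 2562890625/40320 = 56953125/896.

56953125/896


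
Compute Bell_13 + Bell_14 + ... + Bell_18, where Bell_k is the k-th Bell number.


Recall Bell_k counts set partitions of a k-set (with Bell_0 = 1 by convention).
Bell_13 through Bell_18: 27644437, 190899322, 1382958545, 10480142147, 82864869804, 682076806159
Sum = 27644437 + 190899322 + 1382958545 + 10480142147 + 82864869804 + 682076806159 = 777023320414.

777023320414


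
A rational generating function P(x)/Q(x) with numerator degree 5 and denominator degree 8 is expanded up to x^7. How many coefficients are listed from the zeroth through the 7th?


Expanding up to x^7 gives the coefficients for x^0, x^1, ..., x^7.
That is 7 + 1 = 8 coefficients in total.

8


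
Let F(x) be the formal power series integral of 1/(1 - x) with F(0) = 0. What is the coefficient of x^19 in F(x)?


1/(1 - x) = sum_{k>=0} x^k. Integrating termwise and using F(0) = 0 gives
F(x) = sum_{k>=0} x^(k+1) / (k+1) = sum_{m>=1} x^m / m = -ln(1 - x).
So the coefficient of x^19 is 1/19 = 1/19.

1/19


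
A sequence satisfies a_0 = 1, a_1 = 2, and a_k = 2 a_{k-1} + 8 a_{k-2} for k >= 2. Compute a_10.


The characteristic equation is t^2 - 2 t - 8 = 0, with roots r_1 = 4 and r_2 = -2 (so c_1 = r_1 + r_2, c_2 = -r_1 r_2 as required).
One can use the closed form a_n = A r_1^n + B r_2^n, but direct iteration is more reliable:
a_0 = 1, a_1 = 2, a_2 = 12, a_3 = 40, a_4 = 176, a_5 = 672, a_6 = 2752, a_7 = 10880, a_8 = 43776, a_9 = 174592, a_10 = 699392.
So a_10 = 699392.

699392


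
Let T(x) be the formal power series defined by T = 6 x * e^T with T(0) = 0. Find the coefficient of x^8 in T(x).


Apply the Lagrange inversion formula: if T = 6 x * phi(T) with phi(t) = e^t, then
[x^n] T = 6^n * (1/n) [t^(n-1)] phi(t)^n = 6^n * (1/n) [t^(n-1)] e^(n t) = 6^n * (1/n) * n^(n-1) / (n-1)! = 6^n * n^(n-1) / n!.
When c = 1 this is the Cayley count of rooted labeled trees on n vertices, divided by n!.
For n = 8: 6^8 * 8^7 / 8! = 1679616 * 2097152/40320 = 3057647616/35.

3057647616/35


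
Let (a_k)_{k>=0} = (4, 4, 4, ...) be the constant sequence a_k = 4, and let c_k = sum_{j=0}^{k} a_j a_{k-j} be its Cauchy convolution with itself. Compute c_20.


Since a_j = 4 for all j >= 0, the convolution sum becomes
c_k = sum_{j=0}^{k} 4 * 4 = 16 * (k + 1).
Equivalently, the generating function of (a_k) is 4/(1 - x) and its square is 16/(1 - x)^2 = sum_{k>=0} 16(k + 1) x^k.
For k = 20: 16 * 21 = 336.

336


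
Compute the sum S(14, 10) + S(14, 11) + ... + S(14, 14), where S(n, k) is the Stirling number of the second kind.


By definition, S(n, k) counts partitions of an n-set into exactly k nonempty blocks.
Computing row n = 14 for k = 10..14:
S(14, k): 752752, 66066, 3367, 91, 1
Sum = 822277.

822277


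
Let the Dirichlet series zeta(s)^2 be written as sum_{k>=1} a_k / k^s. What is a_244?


The Dirichlet convolution of the constant function 1 with itself gives (1 * 1)(k) = sum_{d | k} 1 = d(k), the number of positive divisors of k.
Since zeta(s) = sum_{k>=1} 1/k^s, we have zeta(s)^2 = sum_{k>=1} d(k)/k^s, so a_k = d(k).
For k = 244: the divisors are 1, 2, 4, 61, 122, 244.
Count = 6.

6


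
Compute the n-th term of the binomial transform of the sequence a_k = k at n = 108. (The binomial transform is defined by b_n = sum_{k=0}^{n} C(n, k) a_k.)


With a_k = k, b_n = sum_{k=0}^{n} C(n, k) k. Using k * C(n, k) = n * C(n-1, k-1) gives b_n = n * sum_{k>=1} C(n-1, k-1) = n * 2^(n-1).
For n = 108: 108 * 2^107 = 108 * 162259276829213363391578010288128 = 17524001897555043246290425111117824.

17524001897555043246290425111117824


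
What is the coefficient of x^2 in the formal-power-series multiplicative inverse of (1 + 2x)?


The inverse is 1/(1 + 2x). Apply the geometric identity 1/(1 - y) = sum_{k>=0} y^k with y = -2x:
1/(1 + 2x) = sum_{k>=0} (-2)^k x^k.
So the coefficient of x^2 is (-2)^2 = 4.

4


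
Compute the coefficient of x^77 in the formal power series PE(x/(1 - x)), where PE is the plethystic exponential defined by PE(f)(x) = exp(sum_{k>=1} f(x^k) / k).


For f(x) = x/(1 - x) we have
sum_{k>=1} f(x^k) / k = sum_{k>=1} (1/k) * x^k / (1 - x^k) = sum_{k, m >= 1} x^(k m) / k,
which after exponentiating simplifies to
PE(x/(1 - x)) = prod_{k>=1} 1 / (1 - x^k).
This is the generating function for the partition function p(n), so the coefficient of x^77 is p(77).
Computing p(77) by dynamic programming over parts 1, 2, ..., 77: p(77) = 10619863.

10619863


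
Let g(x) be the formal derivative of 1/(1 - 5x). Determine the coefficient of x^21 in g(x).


Differentiate termwise: d/dx sum_{k>=0} 5^k x^k = sum_{k>=1} k 5^k x^(k-1) = sum_{j>=0} (j+1) 5^(j+1) x^j.
Equivalently, d/dx [1/(1 - 5x)] = 5/(1 - 5x)^2.
For j = 21: 22 * 5^22 = 22 * 2384185791015625 = 52452087402343750.

52452087402343750


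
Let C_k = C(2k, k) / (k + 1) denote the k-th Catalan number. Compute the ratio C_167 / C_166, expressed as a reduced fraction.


Using C_k = (2k)! / (k! (k+1)!), the ratio C_{k+1}/C_k simplifies to
C_{k+1}/C_k = [(2k+2)! / ((k+1)! (k+2)!)] * [k! (k+1)! / (2k)!]
 = (2k+2)(2k+1) / ((k+1)(k+2)) = 2(2k+1) / (k+2).
For k = 166: 2(2*166 + 1) / (166 + 2) = 666/168 = 111/28.

111/28


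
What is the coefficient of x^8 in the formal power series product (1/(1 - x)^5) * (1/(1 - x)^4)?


Combine the factors: (1/(1 - x)^5) * (1/(1 - x)^4) = 1/(1 - x)^9.
Then use 1/(1 - x)^r = sum_{k>=0} C(k + r - 1, r - 1) x^k with r = 9 and k = 8:
C(16, 8) = 12870.

12870


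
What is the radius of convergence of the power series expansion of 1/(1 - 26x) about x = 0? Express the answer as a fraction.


Expanding 1/(1 - 26x) = sum_{k>=0} 26^k x^k, the series converges when |26x| < 1, i.e., |x| < 1/26.
So the radius of convergence is 1/26 = 1/26.

1/26


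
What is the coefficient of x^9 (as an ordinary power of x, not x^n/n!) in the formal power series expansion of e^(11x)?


The exponential series is e^y = sum_{k>=0} y^k / k!. Substituting y = 11x gives
e^(11x) = sum_{k>=0} 11^k x^k / k!.
So the coefficient of x^n is a^n/n! with a = 11, n = 9:
11^9 / 9! = 2357947691/362880 = 2357947691/362880

2357947691/362880


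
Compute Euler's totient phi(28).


phi(n) counts integers in [1, n] coprime to n. Using the multiplicative formula phi(n) = n * prod_{p | n} (1 - 1/p):
28 = 2^2 * 7, so
phi(28) = 28 * (1 - 1/2) * (1 - 1/7) = 12.

12


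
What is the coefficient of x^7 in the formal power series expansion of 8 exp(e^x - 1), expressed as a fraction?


exp(e^x - 1) is the exponential generating function for the Bell numbers Bell_k: exp(e^x - 1) = sum_{k>=0} Bell_k x^k / k!.
So the coefficient of x^7 in 8 exp(e^x - 1) is 8 Bell_7 / 7!.
Computing: Bell_7 = 877 and 7! = 5040, giving
8 * 877/5040 = 877/630.

877/630


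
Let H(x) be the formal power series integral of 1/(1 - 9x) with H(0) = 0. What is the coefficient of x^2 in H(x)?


1/(1 - 9x) = sum_{k>=0} 9^k x^k. Integrating termwise with H(0) = 0:
H(x) = sum_{k>=0} 9^k x^(k+1) / (k+1) = sum_{m>=1} 9^(m-1) x^m / m.
For m = 2: 9^1/2 = 9/2 = 9/2.

9/2


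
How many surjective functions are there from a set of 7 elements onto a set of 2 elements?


By inclusion-exclusion on which target elements are missed, the number of surjections from an n-set onto a k-set is
surj(n, k) = sum_{j=0}^{k} (-1)^j C(k, j) (k - j)^n.
Equivalently surj(n, k) = k! * S(n, k), where S(n, k) is the Stirling number of the second kind.
For n = 7, k = 2:
S(7, 2) = 63, so
surj = 2! * 63 = 2 * 63 = 126.

126


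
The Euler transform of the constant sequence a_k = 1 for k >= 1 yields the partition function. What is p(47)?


The Euler transform converts the sequence a_k = 1 into the number of integer partitions.
Using the recurrence or dynamic programming:
p(47) = 124754

124754


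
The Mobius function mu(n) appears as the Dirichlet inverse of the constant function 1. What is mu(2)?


2 = 2 (all distinct primes).
mu(2) = (-1)^1 = -1

-1


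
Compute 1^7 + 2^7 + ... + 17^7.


This power sum has a closed form given by Faulhaber's formula
sum_{k=1}^{m} k^p = (1 / (p + 1)) * sum_{j=0}^{p} C(p + 1, j) B_j m^(p + 1 - j),
but for small m direct computation is fastest:
1 + 128 + 2187 + 16384 + 78125 + 279936 + 823543 + 2097152 + 4782969 + 10000000 + 19487171 + 35831808 + 62748517 + 105413504 + 170859375 + 268435456 + 410338673 = 1091194929.

1091194929


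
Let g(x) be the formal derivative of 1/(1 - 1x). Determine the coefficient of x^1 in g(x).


Differentiate termwise: d/dx sum_{k>=0} 1^k x^k = sum_{k>=1} k 1^k x^(k-1) = sum_{j>=0} (j+1) 1^(j+1) x^j.
Equivalently, d/dx [1/(1 - 1x)] = 1/(1 - 1x)^2.
For j = 1: 2 * 1^2 = 2 * 1 = 2.

2


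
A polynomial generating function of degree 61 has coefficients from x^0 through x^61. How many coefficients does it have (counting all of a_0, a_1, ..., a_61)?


A polynomial of degree 61 takes the form a_0 + a_1 x + ... + a_61 x^61.
The number of coefficients is 61 + 1 = 62.

62


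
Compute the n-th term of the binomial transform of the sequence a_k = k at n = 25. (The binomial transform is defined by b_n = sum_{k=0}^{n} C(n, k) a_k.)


With a_k = k, b_n = sum_{k=0}^{n} C(n, k) k. Using k * C(n, k) = n * C(n-1, k-1) gives b_n = n * sum_{k>=1} C(n-1, k-1) = n * 2^(n-1).
For n = 25: 25 * 2^24 = 25 * 16777216 = 419430400.

419430400


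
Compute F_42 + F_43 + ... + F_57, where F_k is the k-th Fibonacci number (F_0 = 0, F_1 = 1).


Use the identity sum_{k=0}^{N} F_k = F_{N+2} - 1 (which follows from F_{k+2} - F_{k+1} = F_k). Then
sum_{k=42}^{57} F_k = (F_{59} - 1) - (F_{43} - 1) = F_{59} - F_{43}.
Computing: F_{59} = 956722026041, F_{43} = 433494437, so
Sum = 956722026041 - 433494437 = 956288531604.

956288531604


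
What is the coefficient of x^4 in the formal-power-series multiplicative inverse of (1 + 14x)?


The inverse is 1/(1 + 14x). Apply the geometric identity 1/(1 - y) = sum_{k>=0} y^k with y = -14x:
1/(1 + 14x) = sum_{k>=0} (-14)^k x^k.
So the coefficient of x^4 is (-14)^4 = 38416.

38416


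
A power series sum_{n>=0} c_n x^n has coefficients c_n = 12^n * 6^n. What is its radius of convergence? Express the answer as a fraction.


By the root test (Cauchy-Hadamard), the radius is R = 1 / limsup_n |c_n|^(1/n).
Here |c_n|^(1/n) = (12^n * 6^n)^(1/n) = 12 * 6 = 72 for all n.
So R = 1/72 = 1/72.

1/72


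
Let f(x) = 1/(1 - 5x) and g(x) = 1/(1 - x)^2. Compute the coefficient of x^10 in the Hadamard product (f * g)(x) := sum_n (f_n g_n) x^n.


f has coefficients f_k = 5^k. For g = 1/(1 - x)^2 the coefficient is g_k = C(k + 1, 1) = k + 1. The Hadamard coefficient is (f * g)_k = 5^k * (k + 1).
For k = 10: 5^10 * 11 = 9765625 * 11 = 107421875.

107421875


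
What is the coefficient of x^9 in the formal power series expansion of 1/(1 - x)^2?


The expansion 1/(1 - x)^r = sum_{k>=0} C(k + r - 1, r - 1) x^k follows from the multiset / negative-binomial theorem (or from repeated differentiation of the geometric series).
For r = 2 and k = 9:
C(10, 1) = 3628800 / (1 * 362880) = 10.

10


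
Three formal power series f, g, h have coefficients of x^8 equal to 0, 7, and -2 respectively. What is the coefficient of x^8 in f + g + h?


Series addition is componentwise:
0 + 7 + -2
= 5

5


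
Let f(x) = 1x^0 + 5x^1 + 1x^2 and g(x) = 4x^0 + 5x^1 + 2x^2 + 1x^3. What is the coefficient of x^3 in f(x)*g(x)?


Cauchy product at x^3:
1*1 + 5*2 + 1*5
= 16

16


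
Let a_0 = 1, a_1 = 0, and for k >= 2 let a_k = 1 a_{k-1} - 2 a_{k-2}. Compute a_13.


Iterating the recurrence forward:
a_0 = 1
a_1 = 0
a_2 = 1*0 - 2*1 = -2
a_3 = 1*-2 - 2*0 = -2
a_4 = 1*-2 - 2*-2 = 2
a_5 = 1*2 - 2*-2 = 6
a_6 = 1*6 - 2*2 = 2
a_7 = 1*2 - 2*6 = -10
a_8 = 1*-10 - 2*2 = -14
a_9 = 1*-14 - 2*-10 = 6
a_10 = 1*6 - 2*-14 = 34
a_11 = 1*34 - 2*6 = 22
a_12 = 1*22 - 2*34 = -46
a_13 = 1*-46 - 2*22 = -90
So a_13 = -90.

-90


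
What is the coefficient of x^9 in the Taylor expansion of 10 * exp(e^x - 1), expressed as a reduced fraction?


exp(e^x - 1) = sum_{k>=0} Bell_k x^k / k!, where Bell_k is the k-th Bell number.
So the coefficient of x^9 is 10 * Bell_9 / 9!.
Computing: Bell_9 = 21147 and 9! = 362880, giving
10 * 21147/362880 = 1007/1728.

1007/1728


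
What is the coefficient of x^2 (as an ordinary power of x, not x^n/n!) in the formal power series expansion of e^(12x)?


The exponential series is e^y = sum_{k>=0} y^k / k!. Substituting y = 12x gives
e^(12x) = sum_{k>=0} 12^k x^k / k!.
So the coefficient of x^n is a^n/n! with a = 12, n = 2:
12^2 / 2! = 144/2 = 72

72


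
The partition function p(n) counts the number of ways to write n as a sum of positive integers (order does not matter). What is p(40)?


Using the generating function prod_{k>=1} 1/(1-x^k), we compute p(40).
By dynamic programming over parts 1 through 40:
p(40) = 37338

37338


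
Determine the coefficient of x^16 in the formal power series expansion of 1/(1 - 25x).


The geometric series identity gives 1/(1 - c x) = sum_{k>=0} c^k x^k, so the coefficient of x^k is c^k.
Here c = 25 and k = 16.
Computing: 25^16 = 23283064365386962890625

23283064365386962890625


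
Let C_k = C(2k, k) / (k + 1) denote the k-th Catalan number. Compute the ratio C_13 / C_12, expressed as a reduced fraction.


Using C_k = (2k)! / (k! (k+1)!), the ratio C_{k+1}/C_k simplifies to
C_{k+1}/C_k = [(2k+2)! / ((k+1)! (k+2)!)] * [k! (k+1)! / (2k)!]
 = (2k+2)(2k+1) / ((k+1)(k+2)) = 2(2k+1) / (k+2).
For k = 12: 2(2*12 + 1) / (12 + 2) = 50/14 = 25/7.

25/7


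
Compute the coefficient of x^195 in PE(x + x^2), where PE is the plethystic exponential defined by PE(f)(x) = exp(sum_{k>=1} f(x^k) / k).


With f(x) = x + x^2, the exponent is sum_{k>=1} (x^k + x^(2k)) / k = -ln(1 - x) - ln(1 - x^2). Exponentiating:
PE(x + x^2) = 1 / ((1 - x)(1 - x^2)).
This is the generating function for partitions of n into parts of size 1 or 2. The number of 2's can be any j in 0..97, and the rest are 1's, so
[x^195] = floor(195/2) + 1 = 98.

98


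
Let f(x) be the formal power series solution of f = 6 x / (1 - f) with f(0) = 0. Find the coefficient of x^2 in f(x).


Apply Lagrange inversion: f = 6 x * phi(f) with phi(t) = 1/(1 - t), so
[x^n] f = 6^n * (1/n) [t^(n-1)] phi(t)^n = 6^n * (1/n) [t^(n-1)] (1 - t)^(-n) = 6^n * (1/n) C(2n - 2, n - 1) = 6^n * C_{n-1}.
For n = 2: C_1 = C(2, 1) / 2 = 2/2 = 1.
With the 6^2 = 36 factor, the coefficient is 36 * 1 = 36.

36


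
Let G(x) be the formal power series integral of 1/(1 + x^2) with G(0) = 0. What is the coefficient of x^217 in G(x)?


1/(1 + x^2) = sum_{j>=0} (-1)^j x^(2j). Integrating termwise with G(0) = 0:
G(x) = sum_{j>=0} (-1)^j x^(2j+1) / (2j+1) = arctan(x).
Only odd powers are nonzero. For x^217 write 217 = 2*108 + 1, giving
(-1)^108 / 217 = 1/217 = 1/217.

1/217


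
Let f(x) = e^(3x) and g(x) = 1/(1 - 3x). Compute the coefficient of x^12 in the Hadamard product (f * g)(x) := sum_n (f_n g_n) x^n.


Expanding: f_k = 3^k/k! (from e^(3x)) and g_k = 3^k (from 1/(1 - 3x)). So the Hadamard coefficient (f * g)_k = 3^k 3^k / k! = (9)^k / k!.
For k = 12: 9^12/12! = 282429536481/479001600 = 1162261467/1971200.

1162261467/1971200


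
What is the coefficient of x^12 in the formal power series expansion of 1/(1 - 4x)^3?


The general identity 1/(1 - c x)^r = sum_{k>=0} c^k C(k + r - 1, r - 1) x^k follows by substituting y = c x into 1/(1 - y)^r = sum_{k>=0} C(k + r - 1, r - 1) y^k.
For c = 4, r = 3, k = 12:
4^12 * C(14, 2) = 16777216 * 91 = 1526726656.

1526726656


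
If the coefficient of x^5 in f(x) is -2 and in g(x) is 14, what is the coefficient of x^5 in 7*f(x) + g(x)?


Scalar multiplication scales coefficients: 7 * -2 = -14.
Then add the g coefficient: -14 + 14
= 0

0


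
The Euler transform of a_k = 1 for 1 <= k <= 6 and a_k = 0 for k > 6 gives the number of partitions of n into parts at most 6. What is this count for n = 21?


Partitions of 21 into parts at most 6:
Using generating function (1-x)^(-1)(1-x^2)^(-1)...(1-x^6)^(-1),
the coefficient of x^21 = 331

331


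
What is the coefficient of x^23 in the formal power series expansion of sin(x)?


The Maclaurin series is sin(t) = sum_{k>=0} (-1)^k t^(2k+1) / (2k+1)!, so substituting t = x, only odd powers of x are nonzero, with coefficient of x^(2k+1) equal to (-1)^k / (2k+1)!.
Write 23 = 2*11 + 1, giving the coefficient (-1)^11 / 23! = -1/25852016738884976640000 = -1/25852016738884976640000.

-1/25852016738884976640000


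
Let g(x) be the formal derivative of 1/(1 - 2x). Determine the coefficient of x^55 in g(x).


Differentiate termwise: d/dx sum_{k>=0} 2^k x^k = sum_{k>=1} k 2^k x^(k-1) = sum_{j>=0} (j+1) 2^(j+1) x^j.
Equivalently, d/dx [1/(1 - 2x)] = 2/(1 - 2x)^2.
For j = 55: 56 * 2^56 = 56 * 72057594037927936 = 4035225266123964416.

4035225266123964416


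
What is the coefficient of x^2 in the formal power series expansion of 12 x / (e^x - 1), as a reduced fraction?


The exponential generating function for Bernoulli numbers is
x / (e^x - 1) = sum_{k>=0} B_k x^k / k!.
So the coefficient of x^2 in 12 x / (e^x - 1) is 12 B_2 / 2!.
Computing: B_2 = 1/6, 2! = 2, giving
12 * 1/6 / 2 = 1.

1


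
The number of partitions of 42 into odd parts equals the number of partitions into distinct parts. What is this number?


Computing partitions of 42 into odd parts (1, 3, 5, ...):
Using the generating function prod_{k>=0} 1/(1-x^(2k+1)),
the count is 1426

1426


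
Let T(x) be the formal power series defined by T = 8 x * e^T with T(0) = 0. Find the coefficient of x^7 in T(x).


Apply the Lagrange inversion formula: if T = 8 x * phi(T) with phi(t) = e^t, then
[x^n] T = 8^n * (1/n) [t^(n-1)] phi(t)^n = 8^n * (1/n) [t^(n-1)] e^(n t) = 8^n * (1/n) * n^(n-1) / (n-1)! = 8^n * n^(n-1) / n!.
When c = 1 this is the Cayley count of rooted labeled trees on n vertices, divided by n!.
For n = 7: 8^7 * 7^6 / 7! = 2097152 * 117649/5040 = 2202927104/45.

2202927104/45


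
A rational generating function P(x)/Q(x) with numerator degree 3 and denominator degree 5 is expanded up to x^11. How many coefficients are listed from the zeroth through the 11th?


Expanding up to x^11 gives the coefficients for x^0, x^1, ..., x^11.
That is 11 + 1 = 12 coefficients in total.

12


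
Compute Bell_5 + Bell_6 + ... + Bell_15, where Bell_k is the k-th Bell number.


Recall Bell_k counts set partitions of a k-set (with Bell_0 = 1 by convention).
Bell_5 through Bell_15: 52, 203, 877, 4140, 21147, 115975, 678570, 4213597, 27644437, 190899322, 1382958545
Sum = 52 + 203 + 877 + 4140 + 21147 + 115975 + 678570 + 4213597 + 27644437 + 190899322 + 1382958545 = 1606536865.

1606536865


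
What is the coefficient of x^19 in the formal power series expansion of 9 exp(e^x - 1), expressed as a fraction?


exp(e^x - 1) is the exponential generating function for the Bell numbers Bell_k: exp(e^x - 1) = sum_{k>=0} Bell_k x^k / k!.
So the coefficient of x^19 in 9 exp(e^x - 1) is 9 Bell_19 / 19!.
Computing: Bell_19 = 5832742205057 and 19! = 121645100408832000, giving
9 * 5832742205057/121645100408832000 = 5832742205057/13516122267648000.

5832742205057/13516122267648000


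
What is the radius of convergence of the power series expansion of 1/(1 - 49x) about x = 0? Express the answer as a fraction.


Expanding 1/(1 - 49x) = sum_{k>=0} 49^k x^k, the series converges when |49x| < 1, i.e., |x| < 1/49.
So the radius of convergence is 1/49 = 1/49.

1/49


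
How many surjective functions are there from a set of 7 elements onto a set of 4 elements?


By inclusion-exclusion on which target elements are missed, the number of surjections from an n-set onto a k-set is
surj(n, k) = sum_{j=0}^{k} (-1)^j C(k, j) (k - j)^n.
Equivalently surj(n, k) = k! * S(n, k), where S(n, k) is the Stirling number of the second kind.
For n = 7, k = 4:
S(7, 4) = 350, so
surj = 4! * 350 = 24 * 350 = 8400.

8400


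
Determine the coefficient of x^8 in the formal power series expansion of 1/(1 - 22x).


The geometric series identity gives 1/(1 - c x) = sum_{k>=0} c^k x^k, so the coefficient of x^k is c^k.
Here c = 22 and k = 8.
Computing: 22^8 = 54875873536

54875873536


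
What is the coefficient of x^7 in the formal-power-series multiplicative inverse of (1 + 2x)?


The inverse is 1/(1 + 2x). Apply the geometric identity 1/(1 - y) = sum_{k>=0} y^k with y = -2x:
1/(1 + 2x) = sum_{k>=0} (-2)^k x^k.
So the coefficient of x^7 is (-2)^7 = -128.

-128


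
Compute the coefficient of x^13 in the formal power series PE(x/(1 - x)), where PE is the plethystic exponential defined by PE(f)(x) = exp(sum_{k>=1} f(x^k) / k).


For f(x) = x/(1 - x) we have
sum_{k>=1} f(x^k) / k = sum_{k>=1} (1/k) * x^k / (1 - x^k) = sum_{k, m >= 1} x^(k m) / k,
which after exponentiating simplifies to
PE(x/(1 - x)) = prod_{k>=1} 1 / (1 - x^k).
This is the generating function for the partition function p(n), so the coefficient of x^13 is p(13).
Computing p(13) by dynamic programming over parts 1, 2, ..., 13: p(13) = 101.

101


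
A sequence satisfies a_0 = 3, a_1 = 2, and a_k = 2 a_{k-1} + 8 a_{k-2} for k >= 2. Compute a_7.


The characteristic equation is t^2 - 2 t - 8 = 0, with roots r_1 = 4 and r_2 = -2 (so c_1 = r_1 + r_2, c_2 = -r_1 r_2 as required).
One can use the closed form a_n = A r_1^n + B r_2^n, but direct iteration is more reliable:
a_0 = 3, a_1 = 2, a_2 = 28, a_3 = 72, a_4 = 368, a_5 = 1312, a_6 = 5568, a_7 = 21632.
So a_7 = 21632.

21632


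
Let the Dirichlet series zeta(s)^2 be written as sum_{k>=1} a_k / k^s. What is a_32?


The Dirichlet convolution of the constant function 1 with itself gives (1 * 1)(k) = sum_{d | k} 1 = d(k), the number of positive divisors of k.
Since zeta(s) = sum_{k>=1} 1/k^s, we have zeta(s)^2 = sum_{k>=1} d(k)/k^s, so a_k = d(k).
For k = 32: the divisors are 1, 2, 4, 8, 16, 32.
Count = 6.

6


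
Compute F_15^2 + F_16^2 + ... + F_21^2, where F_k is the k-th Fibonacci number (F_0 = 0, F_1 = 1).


There is a standard identity sum_{k=0}^{N} F_k^2 = F_N * F_{N+1} (proved inductively from the telescoping relation F_k^2 = F_k F_{k+1} - F_{k-1} F_k). Then
sum_{k=15}^{21} F_k^2 = F_21 F_22 - F_14 F_15.
Computing: F_21 = 10946, F_22 = 17711, F_14 = 377, F_15 = 610.
Sum = 10946 * 17711 - 377 * 610 = 193634636.

193634636


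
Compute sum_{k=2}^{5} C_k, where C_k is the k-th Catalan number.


C_2 through C_5: 2, 5, 14, 42
Sum = 2 + 5 + 14 + 42
= 63

63


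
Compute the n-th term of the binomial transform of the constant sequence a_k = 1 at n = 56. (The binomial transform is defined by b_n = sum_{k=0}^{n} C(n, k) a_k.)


With a_k = 1 for all k, b_n = sum_{k=0}^{n} C(n, k) = 2^n by the binomial theorem.
For n = 56: 2^56 = 72057594037927936.

72057594037927936


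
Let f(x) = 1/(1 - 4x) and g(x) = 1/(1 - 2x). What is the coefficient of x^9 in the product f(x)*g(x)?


The coefficient of x^n in f*g is the Cauchy product: sum_{k=0}^{n} a^k * b^(n-k).
With a=4, b=2, n=9:
sum_{k=0}^{9} 4^k * 2^(9-k)
= 523776

523776


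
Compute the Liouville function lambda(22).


The Liouville function is lambda(k) = (-1)^Omega(k), where Omega(k) counts the prime factors of k with multiplicity.
Factoring: 22 = 2 * 11, so Omega(22) = 2.
lambda(22) = (-1)^2 = 1.

1


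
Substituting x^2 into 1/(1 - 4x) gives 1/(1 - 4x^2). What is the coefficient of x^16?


The coefficient of x^(2m) in 1/(1 - 4x^2) is 4^m.
With n = 16 = 2*8, the coefficient is 4^8 = 65536.

65536


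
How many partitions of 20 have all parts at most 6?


Using the generating function (1-x)^(-1)(1-x^2)^(-1)...(1-x^6)^(-1),
the coefficient of x^20 counts these restricted partitions.
Result = 282

282


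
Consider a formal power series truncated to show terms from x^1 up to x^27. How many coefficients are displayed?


From x^1 to x^27 inclusive, the count is 27 - 1 + 1 = 27.

27


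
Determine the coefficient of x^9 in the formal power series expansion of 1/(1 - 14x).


The geometric series identity gives 1/(1 - c x) = sum_{k>=0} c^k x^k, so the coefficient of x^k is c^k.
Here c = 14 and k = 9.
Computing: 14^9 = 20661046784

20661046784


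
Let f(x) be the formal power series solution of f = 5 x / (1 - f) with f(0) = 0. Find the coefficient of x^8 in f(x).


Apply Lagrange inversion: f = 5 x * phi(f) with phi(t) = 1/(1 - t), so
[x^n] f = 5^n * (1/n) [t^(n-1)] phi(t)^n = 5^n * (1/n) [t^(n-1)] (1 - t)^(-n) = 5^n * (1/n) C(2n - 2, n - 1) = 5^n * C_{n-1}.
For n = 8: C_7 = C(14, 7) / 8 = 3432/8 = 429.
With the 5^8 = 390625 factor, the coefficient is 390625 * 429 = 167578125.

167578125


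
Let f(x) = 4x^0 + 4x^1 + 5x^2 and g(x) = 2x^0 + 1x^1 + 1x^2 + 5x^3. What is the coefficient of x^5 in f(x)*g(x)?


Cauchy product at x^5:
5*5
= 25

25


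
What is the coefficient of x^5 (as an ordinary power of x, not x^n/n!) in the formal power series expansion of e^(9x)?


The exponential series is e^y = sum_{k>=0} y^k / k!. Substituting y = 9x gives
e^(9x) = sum_{k>=0} 9^k x^k / k!.
So the coefficient of x^n is a^n/n! with a = 9, n = 5:
9^5 / 5! = 59049/120 = 19683/40

19683/40


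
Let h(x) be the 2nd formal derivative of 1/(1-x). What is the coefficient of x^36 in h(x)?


Differentiating 2 times: d^2/dx^2 [1/(1-x)] = 2!/(1-x)^3.
The expansion 1/(1-x)^3 = sum_{k>=0} C(k+2, 2) x^k, so the coefficient of x^n in 2!/(1-x)^3 is 2! * C(n+2, 2).
For n = 36: 2 * C(38, 2) = 2 * 703 = 1406

1406


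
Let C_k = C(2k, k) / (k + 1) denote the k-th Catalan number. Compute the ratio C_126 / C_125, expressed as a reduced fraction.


Using C_k = (2k)! / (k! (k+1)!), the ratio C_{k+1}/C_k simplifies to
C_{k+1}/C_k = [(2k+2)! / ((k+1)! (k+2)!)] * [k! (k+1)! / (2k)!]
 = (2k+2)(2k+1) / ((k+1)(k+2)) = 2(2k+1) / (k+2).
For k = 125: 2(2*125 + 1) / (125 + 2) = 502/127 = 502/127.

502/127


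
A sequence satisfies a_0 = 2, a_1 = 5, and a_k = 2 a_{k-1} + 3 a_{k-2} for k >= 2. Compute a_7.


The characteristic equation is t^2 - 2 t - 3 = 0, with roots r_1 = 3 and r_2 = -1 (so c_1 = r_1 + r_2, c_2 = -r_1 r_2 as required).
One can use the closed form a_n = A r_1^n + B r_2^n, but direct iteration is more reliable:
a_0 = 2, a_1 = 5, a_2 = 16, a_3 = 47, a_4 = 142, a_5 = 425, a_6 = 1276, a_7 = 3827.
So a_7 = 3827.

3827


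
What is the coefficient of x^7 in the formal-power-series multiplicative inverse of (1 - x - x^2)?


Let the inverse be f(x) = sum_{k>=0} a_k x^k. From f(x) * (1 - x - x^2) = 1 and matching coefficients:
 x^0: a_0 = 1.
 x^1: a_1 - a_0 = 0, so a_1 = 1.
 x^k (k >= 2): a_k - a_{k-1} - a_{k-2} = 0, i.e. a_k = a_{k-1} + a_{k-2}.
This is the Fibonacci-type recurrence shifted so that a_0 = a_1 = 1.
Iterating: a_0=1, a_1=1, a_2=2, a_3=3, a_4=5, a_5=8, a_6=13, a_7=21
a_7 = 21.

21


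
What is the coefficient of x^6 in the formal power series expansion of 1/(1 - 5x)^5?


The general identity 1/(1 - c x)^r = sum_{k>=0} c^k C(k + r - 1, r - 1) x^k follows by substituting y = c x into 1/(1 - y)^r = sum_{k>=0} C(k + r - 1, r - 1) y^k.
For c = 5, r = 5, k = 6:
5^6 * C(10, 4) = 15625 * 210 = 3281250.

3281250


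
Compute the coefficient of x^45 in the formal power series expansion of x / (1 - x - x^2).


Let f(x) = sum_{k>=0} a_k x^k. Multiplying f(x) * (1 - x - x^2) = x and matching coefficients gives a_0 = 0, a_1 = 1, and a_k = a_{k-1} + a_{k-2} for k >= 2. These are the Fibonacci numbers F_k.
Iterating from F_0 = 0, F_1 = 1:
F_0=0, F_1=1, F_2=1, F_3=2, F_4=3, F_5=5, F_6=8, F_7=13, F_8=21, F_9=34, ...
F_45 = 1134903170.

1134903170


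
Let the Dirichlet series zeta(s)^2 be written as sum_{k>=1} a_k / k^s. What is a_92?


The Dirichlet convolution of the constant function 1 with itself gives (1 * 1)(k) = sum_{d | k} 1 = d(k), the number of positive divisors of k.
Since zeta(s) = sum_{k>=1} 1/k^s, we have zeta(s)^2 = sum_{k>=1} d(k)/k^s, so a_k = d(k).
For k = 92: the divisors are 1, 2, 4, 23, 46, 92.
Count = 6.

6


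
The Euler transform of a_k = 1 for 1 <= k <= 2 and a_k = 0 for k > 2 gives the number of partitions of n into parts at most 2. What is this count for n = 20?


Partitions of 20 into parts at most 2:
Using generating function (1-x)^(-1)(1-x^2)^(-1),
the coefficient of x^20 = 11

11


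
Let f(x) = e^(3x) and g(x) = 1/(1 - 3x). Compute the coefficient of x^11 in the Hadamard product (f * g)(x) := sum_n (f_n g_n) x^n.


Expanding: f_k = 3^k/k! (from e^(3x)) and g_k = 3^k (from 1/(1 - 3x)). So the Hadamard coefficient (f * g)_k = 3^k 3^k / k! = (9)^k / k!.
For k = 11: 9^11/11! = 31381059609/39916800 = 387420489/492800.

387420489/492800


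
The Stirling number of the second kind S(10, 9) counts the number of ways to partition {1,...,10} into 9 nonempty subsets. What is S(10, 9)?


Using the explicit formula S(n,k) = (1/k!) sum_{j=0}^{k} (-1)^(k-j) C(k,j) j^n:
S(10, 9) = 45
Equivalently, S(n,k) is n! times the coefficient of x^n in the EGF (e^x - 1)^k / k!.

45


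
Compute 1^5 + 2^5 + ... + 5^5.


This power sum has a closed form given by Faulhaber's formula
sum_{k=1}^{m} k^p = (1 / (p + 1)) * sum_{j=0}^{p} C(p + 1, j) B_j m^(p + 1 - j),
but for small m direct computation is fastest:
1 + 32 + 243 + 1024 + 3125 = 4425.

4425


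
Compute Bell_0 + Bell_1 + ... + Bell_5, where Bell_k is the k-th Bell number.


Recall Bell_k counts set partitions of a k-set (with Bell_0 = 1 by convention).
Bell_0 through Bell_5: 1, 1, 2, 5, 15, 52
Sum = 1 + 1 + 2 + 5 + 15 + 52 = 76.

76


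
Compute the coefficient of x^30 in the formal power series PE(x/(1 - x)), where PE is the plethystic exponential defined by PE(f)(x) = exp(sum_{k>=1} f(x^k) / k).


For f(x) = x/(1 - x) we have
sum_{k>=1} f(x^k) / k = sum_{k>=1} (1/k) * x^k / (1 - x^k) = sum_{k, m >= 1} x^(k m) / k,
which after exponentiating simplifies to
PE(x/(1 - x)) = prod_{k>=1} 1 / (1 - x^k).
This is the generating function for the partition function p(n), so the coefficient of x^30 is p(30).
Computing p(30) by dynamic programming over parts 1, 2, ..., 30: p(30) = 5604.

5604


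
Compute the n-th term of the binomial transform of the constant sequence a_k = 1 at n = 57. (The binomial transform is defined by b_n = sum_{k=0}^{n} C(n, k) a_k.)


With a_k = 1 for all k, b_n = sum_{k=0}^{n} C(n, k) = 2^n by the binomial theorem.
For n = 57: 2^57 = 144115188075855872.

144115188075855872


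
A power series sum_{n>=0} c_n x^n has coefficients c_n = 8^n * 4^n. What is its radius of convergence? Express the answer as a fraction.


By the root test (Cauchy-Hadamard), the radius is R = 1 / limsup_n |c_n|^(1/n).
Here |c_n|^(1/n) = (8^n * 4^n)^(1/n) = 8 * 4 = 32 for all n.
So R = 1/32 = 1/32.

1/32


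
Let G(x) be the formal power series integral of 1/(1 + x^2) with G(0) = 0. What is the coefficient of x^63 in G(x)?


1/(1 + x^2) = sum_{j>=0} (-1)^j x^(2j). Integrating termwise with G(0) = 0:
G(x) = sum_{j>=0} (-1)^j x^(2j+1) / (2j+1) = arctan(x).
Only odd powers are nonzero. For x^63 write 63 = 2*31 + 1, giving
(-1)^31 / 63 = -1/63 = -1/63.

-1/63


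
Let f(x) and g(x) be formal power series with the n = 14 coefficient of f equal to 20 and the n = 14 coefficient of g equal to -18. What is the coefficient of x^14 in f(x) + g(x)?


Addition of formal power series is termwise.
The coefficient of x^14 in f + g = 20 + -18
= 2

2


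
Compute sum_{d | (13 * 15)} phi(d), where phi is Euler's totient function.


First, 13 * 15 = 195. One classical identity is sum_{d | n} phi(d) = n (each k in [1, n] has a unique gcd with n, and among the k's with gcd(k, n) = n/d there are phi(d) of them). So the sum equals 195. We also verify directly:
Divisors of 195: 1, 3, 5, 13, 15, 39, 65, 195.
phi values: 1, 2, 4, 12, 8, 24, 48, 96.
Sum = 195.

195


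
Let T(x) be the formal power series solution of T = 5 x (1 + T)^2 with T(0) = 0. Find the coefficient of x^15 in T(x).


Apply the Lagrange inversion formula: if T = 5 x * phi(T) with phi(t) = (1 + t)^2, then [x^n] T = 5^n * (1/n) [t^(n-1)] phi(t)^n = 5^n * (1/n) [t^(n-1)] (1 + t)^(2n) = 5^n * (1/n) C(2n, n-1).
Using the identity C(2n, n-1) = C(2n, n) * n / (n+1), the unscaled factor equals C(2n, n) / (n+1) = C_n, the n-th Catalan number.
For n = 15: C_15 = C(30, 15) / 16 = 155117520/16 = 9694845.
With the 5^15 = 30517578125 factor, the coefficient is 30517578125 * 9694845 = 295863189697265625.

295863189697265625


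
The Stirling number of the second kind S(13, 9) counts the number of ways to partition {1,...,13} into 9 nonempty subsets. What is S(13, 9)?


Using the explicit formula S(n,k) = (1/k!) sum_{j=0}^{k} (-1)^(k-j) C(k,j) j^n:
S(13, 9) = 359502
Equivalently, S(n,k) is n! times the coefficient of x^n in the EGF (e^x - 1)^k / k!.

359502


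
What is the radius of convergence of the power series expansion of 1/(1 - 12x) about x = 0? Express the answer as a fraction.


Expanding 1/(1 - 12x) = sum_{k>=0} 12^k x^k, the series converges when |12x| < 1, i.e., |x| < 1/12.
So the radius of convergence is 1/12 = 1/12.

1/12


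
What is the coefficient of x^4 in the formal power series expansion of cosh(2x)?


The Maclaurin series is cosh(t) = sum_{m>=0} t^(2m) / (2m)!, so substituting t = 2x, only even powers of x are nonzero, with coefficient of x^(2m) equal to 2^(2m) / (2m)!.
For x^4 the coefficient is 2^4/4! = 16/24 = 2/3.

2/3


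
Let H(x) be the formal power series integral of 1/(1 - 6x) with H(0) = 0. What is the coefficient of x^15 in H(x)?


1/(1 - 6x) = sum_{k>=0} 6^k x^k. Integrating termwise with H(0) = 0:
H(x) = sum_{k>=0} 6^k x^(k+1) / (k+1) = sum_{m>=1} 6^(m-1) x^m / m.
For m = 15: 6^14/15 = 78364164096/15 = 26121388032/5.

26121388032/5


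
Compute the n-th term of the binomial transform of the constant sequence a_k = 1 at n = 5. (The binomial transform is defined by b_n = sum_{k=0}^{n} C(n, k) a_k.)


With a_k = 1 for all k, b_n = sum_{k=0}^{n} C(n, k) = 2^n by the binomial theorem.
For n = 5: 2^5 = 32.

32


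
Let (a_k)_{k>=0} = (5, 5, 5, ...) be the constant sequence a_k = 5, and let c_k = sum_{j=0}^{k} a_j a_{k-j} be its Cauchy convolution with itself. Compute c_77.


Since a_j = 5 for all j >= 0, the convolution sum becomes
c_k = sum_{j=0}^{k} 5 * 5 = 25 * (k + 1).
Equivalently, the generating function of (a_k) is 5/(1 - x) and its square is 25/(1 - x)^2 = sum_{k>=0} 25(k + 1) x^k.
For k = 77: 25 * 78 = 1950.

1950


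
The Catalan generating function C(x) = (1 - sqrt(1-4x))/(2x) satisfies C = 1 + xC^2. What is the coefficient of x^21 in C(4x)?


Substituting x -> 4x scales the n-th coefficient by 4^n, so [x^21] C(4x) = 4^21 * C_21.
C_21 = C(2*21, 21)/(22) = 538257874440/22 = 24466267020.
So 4^21 * 24466267020 = 4398046511104 * 24466267020 = 107603780307049858990080.

107603780307049858990080


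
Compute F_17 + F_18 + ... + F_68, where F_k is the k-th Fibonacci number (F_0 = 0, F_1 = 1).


Use the identity sum_{k=0}^{N} F_k = F_{N+2} - 1 (which follows from F_{k+2} - F_{k+1} = F_k). Then
sum_{k=17}^{68} F_k = (F_{70} - 1) - (F_{18} - 1) = F_{70} - F_{18}.
Computing: F_{70} = 190392490709135, F_{18} = 2584, so
Sum = 190392490709135 - 2584 = 190392490706551.

190392490706551


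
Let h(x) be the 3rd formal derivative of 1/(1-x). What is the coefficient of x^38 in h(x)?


Differentiating 3 times: d^3/dx^3 [1/(1-x)] = 3!/(1-x)^4.
The expansion 1/(1-x)^4 = sum_{k>=0} C(k+3, 3) x^k, so the coefficient of x^n in 3!/(1-x)^4 is 3! * C(n+3, 3).
For n = 38: 6 * C(41, 3) = 6 * 10660 = 63960

63960


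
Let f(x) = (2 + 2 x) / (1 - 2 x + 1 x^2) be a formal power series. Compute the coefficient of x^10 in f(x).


Write f(x) = sum_{k>=0} a_k x^k. Multiplying both sides by 1 - 2 x + 1 x^2 gives
(1 - 2 x + 1 x^2) sum_{k>=0} a_k x^k = 2 + 2 x.
Matching coefficients:
 x^0: a_0 = 2
 x^1: a_1 - 2 a_0 = 2  =>  a_1 = 2*2 + 2 = 6
 x^k (k >= 2): a_k = 2 a_{k-1} - 1 a_{k-2}.
Iterating: a_2 = 10, a_3 = 14, a_4 = 18, a_5 = 22, a_6 = 26, a_7 = 30, a_8 = 34, a_9 = 38, a_10 = 42.
So the coefficient of x^10 is 42.

42


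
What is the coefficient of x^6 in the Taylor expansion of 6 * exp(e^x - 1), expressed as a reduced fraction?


exp(e^x - 1) = sum_{k>=0} Bell_k x^k / k!, where Bell_k is the k-th Bell number.
So the coefficient of x^6 is 6 * Bell_6 / 6!.
Computing: Bell_6 = 203 and 6! = 720, giving
6 * 203/720 = 203/120.

203/120


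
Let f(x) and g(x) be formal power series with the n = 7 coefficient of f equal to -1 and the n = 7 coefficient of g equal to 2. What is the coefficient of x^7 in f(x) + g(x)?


Addition of formal power series is termwise.
The coefficient of x^7 in f + g = -1 + 2
= 1

1


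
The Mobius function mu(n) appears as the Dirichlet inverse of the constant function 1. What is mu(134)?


134 = 2 * 67 (all distinct primes).
mu(134) = (-1)^2 = 1

1


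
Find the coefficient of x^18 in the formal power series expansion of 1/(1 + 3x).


Write 1/(1 + c x) = 1/(1 - (-c) x) and apply the geometric-series identity
1/(1 - y) = sum_{k>=0} y^k to get 1/(1 + c x) = sum_{k>=0} (-c)^k x^k.
So the coefficient of x^k is (-c)^k = (-1)^k * c^k.
Here c = 3 and k = 18:
(-3)^18 = 1 * 387420489 = 387420489

387420489


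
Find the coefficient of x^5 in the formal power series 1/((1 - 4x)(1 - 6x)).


By partial fractions or Cauchy convolution:
The coefficient equals sum_{k=0}^{5} 4^k * 6^(5-k).
= 21280

21280


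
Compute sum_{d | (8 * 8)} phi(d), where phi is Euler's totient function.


First, 8 * 8 = 64. One classical identity is sum_{d | n} phi(d) = n (each k in [1, n] has a unique gcd with n, and among the k's with gcd(k, n) = n/d there are phi(d) of them). So the sum equals 64. We also verify directly:
Divisors of 64: 1, 2, 4, 8, 16, 32, 64.
phi values: 1, 1, 2, 4, 8, 16, 32.
Sum = 64.

64
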